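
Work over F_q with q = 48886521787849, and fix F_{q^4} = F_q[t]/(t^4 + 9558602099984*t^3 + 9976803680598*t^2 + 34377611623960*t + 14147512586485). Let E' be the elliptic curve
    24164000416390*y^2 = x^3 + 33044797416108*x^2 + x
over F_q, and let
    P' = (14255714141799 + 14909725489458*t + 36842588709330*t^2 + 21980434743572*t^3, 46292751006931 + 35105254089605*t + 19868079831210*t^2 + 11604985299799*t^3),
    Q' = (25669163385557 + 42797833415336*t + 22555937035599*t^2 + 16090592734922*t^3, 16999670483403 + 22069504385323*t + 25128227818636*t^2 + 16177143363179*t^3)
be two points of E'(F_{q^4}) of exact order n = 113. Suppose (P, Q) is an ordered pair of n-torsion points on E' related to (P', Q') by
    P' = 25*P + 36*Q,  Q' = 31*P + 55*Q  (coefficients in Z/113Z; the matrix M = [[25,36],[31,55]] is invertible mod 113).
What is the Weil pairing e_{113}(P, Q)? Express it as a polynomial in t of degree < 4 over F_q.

Alternating bilinearity on E[113] (values in mu_{113} in F_{48886521787849^4}) gives e(P',Q') = e(P,Q)^det(M).
25*55 - 36*31 = 259; reduced mod 113: det = 33, inverse 24.
(x,y)|->(10137054033497x+44862986891607,10137054033497y) sends E' to y^2=x^3+37194934976168*x+28376740635116.
Run Miller on y^2=x^3+37194934976168*x+28376740635116 over F_{48886521787849}: ladder 1110001 (7 bits); e = f_P(D_Q)/f_Q(D_P).
So e_{113}(P',Q') = 26881499005145 + 17546060666155*t + 33606908311335*t^2 + 45852975453758*t^3.
(26881499005145 + 17546060666155*t + 33606908311335*t^2 + 45852975453758*t^3)^{24} mod (48886521787849,f) = 17634904527426 + 16283035207014*t + 887157283781*t^2 + 37713300228062*t^3.

17634904527426 + 16283035207014*t + 887157283781*t^2 + 37713300228062*t^3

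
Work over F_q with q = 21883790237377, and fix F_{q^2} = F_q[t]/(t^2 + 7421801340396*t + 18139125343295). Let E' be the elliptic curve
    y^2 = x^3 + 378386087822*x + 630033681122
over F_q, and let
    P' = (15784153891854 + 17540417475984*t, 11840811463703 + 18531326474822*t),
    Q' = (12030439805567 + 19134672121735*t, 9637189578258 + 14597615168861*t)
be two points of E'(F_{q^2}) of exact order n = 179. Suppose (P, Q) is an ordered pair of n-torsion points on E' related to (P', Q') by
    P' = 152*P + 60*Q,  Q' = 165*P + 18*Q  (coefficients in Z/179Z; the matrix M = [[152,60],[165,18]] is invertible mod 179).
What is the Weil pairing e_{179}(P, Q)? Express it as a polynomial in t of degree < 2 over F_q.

e_{179}(aP+bQ,cP+dQ) = e_{179}(P,Q)^(ad-bc); with (a,b,c,d)=(152,60,165,18) this gives the det-179 law.
det M = 152*18 - 60*165 = -7164 = 175 (mod 179); 175^{-1} = 134 (mod 179).
Miller loop for e_{179} over F_{21883790237377^2}: bits of 179 = 10110011; 7 double steps + 4 add steps, l/v at each.
Result: e(P',Q') = 8507058977064 + 526829874377*t.
Raise to 134: e(P,Q) = 7914101896927 + 8253676275313*t in mu_{179}.

7914101896927 + 8253676275313*t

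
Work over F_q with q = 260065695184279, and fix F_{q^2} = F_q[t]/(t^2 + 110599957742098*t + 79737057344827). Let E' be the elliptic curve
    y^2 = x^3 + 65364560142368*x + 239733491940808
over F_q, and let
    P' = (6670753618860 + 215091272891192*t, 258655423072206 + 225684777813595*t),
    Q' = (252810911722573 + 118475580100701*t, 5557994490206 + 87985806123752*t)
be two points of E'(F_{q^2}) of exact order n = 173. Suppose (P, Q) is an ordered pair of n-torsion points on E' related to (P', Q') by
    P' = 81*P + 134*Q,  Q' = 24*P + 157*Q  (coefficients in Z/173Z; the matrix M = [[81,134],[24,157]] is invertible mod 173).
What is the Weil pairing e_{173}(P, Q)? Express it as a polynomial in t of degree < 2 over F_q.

Under M = [[81,134],[24,157]] in GL_2(Z/173), e_{173}(P',Q') = e_{173}(P,Q)^(81*157-134*24 mod 173).
So e_{173}(P,Q) = e_{173}(P',Q')^{37}, since 159*37 = 1 mod 173.
Double-and-add over 10101101: 8-1 doublings, 5-1 additions; each step l_{T,T}/v_{2T} or l_{T,P'}/v at Q'+S for random S.
Result: e(P',Q') = 252391342332476 + 9029073056431*t.
e_{173}(P,Q) = (252391342332476 + 9029073056431*t)^{37} = 248634271364575 + 250395309685917*t.

248634271364575 + 250395309685917*t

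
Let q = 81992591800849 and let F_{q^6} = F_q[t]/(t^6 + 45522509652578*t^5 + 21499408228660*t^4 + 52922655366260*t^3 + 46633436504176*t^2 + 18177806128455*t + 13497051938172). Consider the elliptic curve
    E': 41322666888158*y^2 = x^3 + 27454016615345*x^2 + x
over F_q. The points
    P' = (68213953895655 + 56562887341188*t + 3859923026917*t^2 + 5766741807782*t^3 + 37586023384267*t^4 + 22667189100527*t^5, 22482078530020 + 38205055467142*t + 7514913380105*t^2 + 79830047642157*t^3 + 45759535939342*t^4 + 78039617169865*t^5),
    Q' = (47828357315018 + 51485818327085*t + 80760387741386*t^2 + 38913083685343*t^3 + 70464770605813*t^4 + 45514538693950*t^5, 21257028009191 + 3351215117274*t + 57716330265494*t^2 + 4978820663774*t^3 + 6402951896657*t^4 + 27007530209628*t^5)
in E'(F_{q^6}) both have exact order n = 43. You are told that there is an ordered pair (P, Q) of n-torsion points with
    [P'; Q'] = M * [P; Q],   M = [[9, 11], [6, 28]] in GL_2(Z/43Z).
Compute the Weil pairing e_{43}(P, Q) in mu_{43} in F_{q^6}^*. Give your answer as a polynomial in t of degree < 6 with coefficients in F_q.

Since e_{43}(P,P)=e_{43}(Q,Q)=1 and e_{43}(Q,P)=e_{43}(P,Q)^{-1}, expanding e_{43}(9*P + 11*Q,6*P + 28*Q) leaves e(P,Q)^det(M).
So e_{43}(P,Q) = e_{43}(P',Q')^{40}, since 14*40 = 1 mod 43.
Montgomery->Weierstrass: x_W = 1900639542776*x+49080407570663, y_W=1900639542776*y on F_{81992591800849}; lands on y^2=x^3+30400018653572*x+11207261612336.
6-bit Miller (101011) on E'/F_{81992591800849} with a'=30400018653572, b'=11207261612336: accumulate tangent/chord ratios at Q'+S and P'+S'.
The quotient is 48513044183589 + 64146575385606*t + 75472879060895*t^2 + 69781194938171*t^3 + 48541920312608*t^4 + 72637149206808*t^5.
Thus e_{43}(P,Q) = 63442910062373 + 47760646650418*t + 42318824533114*t^2 + 34034252077058*t^3 + 27542639486573*t^4 + 76916383520501*t^5.

63442910062373 + 47760646650418*t + 42318824533114*t^2 + 34034252077058*t^3 + 27542639486573*t^4 + 76916383520501*t^5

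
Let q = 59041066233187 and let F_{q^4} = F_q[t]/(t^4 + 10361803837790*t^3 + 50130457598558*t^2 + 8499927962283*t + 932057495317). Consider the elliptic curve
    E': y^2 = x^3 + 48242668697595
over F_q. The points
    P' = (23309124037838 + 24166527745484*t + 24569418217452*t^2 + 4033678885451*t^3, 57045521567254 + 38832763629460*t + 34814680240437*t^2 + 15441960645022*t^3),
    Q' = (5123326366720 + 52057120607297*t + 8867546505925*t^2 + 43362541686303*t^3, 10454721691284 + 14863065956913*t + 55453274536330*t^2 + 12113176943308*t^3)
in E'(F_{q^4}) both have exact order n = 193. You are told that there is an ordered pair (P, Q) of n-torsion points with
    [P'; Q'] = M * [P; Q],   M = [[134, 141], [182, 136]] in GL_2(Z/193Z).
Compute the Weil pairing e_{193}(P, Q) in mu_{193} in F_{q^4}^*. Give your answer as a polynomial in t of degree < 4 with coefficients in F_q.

Under M = [[134,141],[182,136]] in GL_2(Z/193), e_{193}(P',Q') = e_{193}(P,Q)^(134*136-141*182 mod 193).
Inverting 89 mod 193: 180. Thus e_{193}(P,Q) = e(P',Q')^{180}.
Double-and-add over 11000001: 8-1 doublings, 3-1 additions; each step l_{T,T}/v_{2T} or l_{T,P'}/v at Q'+S for random S.
So e_{193}(P',Q') = 38685463481433 + 6692870952485*t + 49195352173578*t^2 + 53460290565900*t^3.
Finally e_{193}(P,Q) = 7152853178347 + 35535702296330*t + 25744805379837*t^2 + 41946863722522*t^3.

7152853178347 + 35535702296330*t + 25744805379837*t^2 + 41946863722522*t^3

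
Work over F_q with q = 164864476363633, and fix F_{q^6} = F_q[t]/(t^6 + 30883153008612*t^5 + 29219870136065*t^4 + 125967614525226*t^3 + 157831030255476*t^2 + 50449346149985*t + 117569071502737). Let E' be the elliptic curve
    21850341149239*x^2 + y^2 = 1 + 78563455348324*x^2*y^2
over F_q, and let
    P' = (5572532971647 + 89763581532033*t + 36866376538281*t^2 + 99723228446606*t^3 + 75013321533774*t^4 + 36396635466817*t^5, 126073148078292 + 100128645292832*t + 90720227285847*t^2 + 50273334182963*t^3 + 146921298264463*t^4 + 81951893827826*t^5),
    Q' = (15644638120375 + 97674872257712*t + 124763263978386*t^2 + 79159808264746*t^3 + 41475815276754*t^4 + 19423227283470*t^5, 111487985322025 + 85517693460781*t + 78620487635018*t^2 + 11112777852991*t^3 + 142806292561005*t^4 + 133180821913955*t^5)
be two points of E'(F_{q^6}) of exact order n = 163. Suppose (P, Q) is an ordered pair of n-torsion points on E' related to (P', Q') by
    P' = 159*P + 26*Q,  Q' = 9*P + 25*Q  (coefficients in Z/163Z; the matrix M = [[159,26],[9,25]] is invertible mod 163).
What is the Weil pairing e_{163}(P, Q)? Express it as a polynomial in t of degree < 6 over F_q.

104378678831396 + 88656917485251*t + 11826315776027*t^2 + 67567006003468*t^3 + 44395560745112*t^4 + 147407744612887*t^5

e_{163}(aP+bQ,cP+dQ) = e_{163}(P,Q)^(ad-bc); with (a,b,c,d)=(159,26,9,25) this gives the det-163 law.
det M = 159*25 - 26*9 = 3741 = 155 (mod 163); 155^{-1} = 61 (mod 163).
Edwards a_E,d_E -> Montgomery A=158807110480130,B=157749752536622 -> Weierstrass 1544320963125,297852185806 via alpha=44213045476866,beta=27037840541137.
Double-and-add over 10100011: 8-1 doublings, 4-1 additions; each step l_{T,T}/v_{2T} or l_{T,P'}/v at Q'+S for random S.
Miller gives e_{163}(P',Q') = 52509096590024 + 69645177977970*t + 4036800910832*t^2 + 105833013611958*t^3 + 140398508885629*t^4 + 75578556435564*t^5 in F_{164864476363633^6}.
Thus e_{163}(P,Q) = 104378678831396 + 88656917485251*t + 11826315776027*t^2 + 67567006003468*t^3 + 44395560745112*t^4 + 147407744612887*t^5.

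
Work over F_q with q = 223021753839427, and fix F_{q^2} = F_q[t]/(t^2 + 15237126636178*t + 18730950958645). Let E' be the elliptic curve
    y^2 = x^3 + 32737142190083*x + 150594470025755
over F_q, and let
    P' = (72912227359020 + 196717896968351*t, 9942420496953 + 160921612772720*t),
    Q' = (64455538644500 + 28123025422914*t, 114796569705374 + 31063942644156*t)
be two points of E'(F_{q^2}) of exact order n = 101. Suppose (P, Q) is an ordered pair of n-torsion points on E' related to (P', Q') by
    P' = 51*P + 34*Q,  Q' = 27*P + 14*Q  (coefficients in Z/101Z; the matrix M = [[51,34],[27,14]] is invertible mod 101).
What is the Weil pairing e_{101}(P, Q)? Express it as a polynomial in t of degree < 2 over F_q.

60862581999499 + 107644982651973*t

e_{101}(aP+bQ,cP+dQ) = e_{101}(P,Q)^(ad-bc); with (a,b,c,d)=(51,34,27,14) this gives the det-101 law.
det M = 51*14 - 34*27 = -204 = 99 (mod 101); 99^{-1} = 50 (mod 101).
7-bit Miller (1100101) on E'/F_{223021753839427} with a'=32737142190083, b'=150594470025755: accumulate tangent/chord ratios at Q'+S and P'+S'.
So e_{101}(P',Q') = 219274082611926 + 36760957788234*t.
Hence e(P,Q) = 60862581999499 + 107644982651973*t in F_{223021753839427^2}^*.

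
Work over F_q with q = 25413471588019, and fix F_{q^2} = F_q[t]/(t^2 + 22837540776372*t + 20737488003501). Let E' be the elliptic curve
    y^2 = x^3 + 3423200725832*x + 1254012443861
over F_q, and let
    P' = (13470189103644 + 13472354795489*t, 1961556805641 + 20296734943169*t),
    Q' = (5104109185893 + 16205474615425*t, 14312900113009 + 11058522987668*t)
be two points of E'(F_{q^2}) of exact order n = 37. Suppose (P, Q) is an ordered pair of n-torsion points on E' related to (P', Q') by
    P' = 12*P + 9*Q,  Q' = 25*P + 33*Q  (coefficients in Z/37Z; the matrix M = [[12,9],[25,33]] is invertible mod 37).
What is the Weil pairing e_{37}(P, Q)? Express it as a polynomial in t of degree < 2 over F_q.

20052321371149 + 10780642240668*t

e_{37}(aP+bQ,cP+dQ) = e_{37}(P,Q)^(ad-bc); with (a,b,c,d)=(12,9,25,33) this gives the det-37 law.
det(M) mod 37 = 23; its inverse in (Z/37)^* is 29 (check: 23*29 mod 37 = 1).
6-bit Miller (100101) on E'/F_{25413471588019} with a'=3423200725832, b'=1254012443861: accumulate tangent/chord ratios at Q'+S and P'+S'.
Miller gives e_{37}(P',Q') = 20118919812215 + 13955506989290*t in F_{25413471588019^2}.
Raise to 29: e(P,Q) = 20052321371149 + 10780642240668*t in mu_{37}.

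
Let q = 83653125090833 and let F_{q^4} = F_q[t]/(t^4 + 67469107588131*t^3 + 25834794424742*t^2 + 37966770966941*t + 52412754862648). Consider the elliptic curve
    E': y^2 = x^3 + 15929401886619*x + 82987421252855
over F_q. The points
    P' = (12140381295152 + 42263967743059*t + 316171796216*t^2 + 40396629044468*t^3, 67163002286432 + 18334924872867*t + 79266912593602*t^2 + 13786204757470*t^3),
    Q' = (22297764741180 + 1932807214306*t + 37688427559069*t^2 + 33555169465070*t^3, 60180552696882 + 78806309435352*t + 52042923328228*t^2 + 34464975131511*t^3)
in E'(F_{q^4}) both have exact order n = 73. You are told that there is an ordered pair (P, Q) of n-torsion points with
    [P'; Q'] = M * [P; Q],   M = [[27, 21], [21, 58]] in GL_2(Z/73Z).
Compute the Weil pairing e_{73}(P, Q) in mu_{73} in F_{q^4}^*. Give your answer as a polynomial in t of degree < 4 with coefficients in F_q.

e_{73} is bilinear + alternating on E[73], so e_{73}(27*P + 21*Q, 21*P + 58*Q) = e_{73}(P,Q)^(27*58-21*21).
det(M) mod 73 = 30; its inverse in (Z/73)^* is 56 (check: 30*56 mod 73 = 1).
Build f_{73,P'} and f_{73,Q'} via the 7-bit ladder of 73=1001001_2; evaluate at shifted divisors; quotient in F_{83653125090833^4}.
Miller gives e_{73}(P',Q') = 42591880827488 + 34283630223866*t + 60546175625836*t^2 + 15973088897784*t^3 in F_{83653125090833^4}.
Raise to 56: e(P,Q) = 77707307351349 + 7846847875268*t + 6375553993068*t^2 + 26760719027339*t^3 in mu_{73}.

77707307351349 + 7846847875268*t + 6375553993068*t^2 + 26760719027339*t^3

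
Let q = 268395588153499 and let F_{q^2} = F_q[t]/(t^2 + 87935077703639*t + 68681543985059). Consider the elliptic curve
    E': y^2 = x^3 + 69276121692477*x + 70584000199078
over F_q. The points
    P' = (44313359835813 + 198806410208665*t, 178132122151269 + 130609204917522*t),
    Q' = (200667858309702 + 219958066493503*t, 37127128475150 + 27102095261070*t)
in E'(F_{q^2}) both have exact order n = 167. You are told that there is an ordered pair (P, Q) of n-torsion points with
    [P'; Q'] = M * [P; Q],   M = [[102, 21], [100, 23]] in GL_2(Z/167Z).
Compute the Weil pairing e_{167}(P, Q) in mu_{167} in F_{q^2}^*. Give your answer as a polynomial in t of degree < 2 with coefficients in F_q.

180845748332348 + 170980553931208*t

e_{167} is bilinear + alternating on E[167], so e_{167}(102*P + 21*Q, 100*P + 23*Q) = e_{167}(P,Q)^(102*23-21*100).
Hence e(P,Q) = e(P',Q')^{74} where 74 = 79^{-1} mod 167.
Build f_{167,P'} and f_{167,Q'} via the 8-bit ladder of 167=10100111_2; evaluate at shifted divisors; quotient in F_{268395588153499^2}.
f_P(D_Q)/f_Q(D_P) = 97892691855621 + 160316396050119*t.
Finally e_{167}(P,Q) = 180845748332348 + 170980553931208*t.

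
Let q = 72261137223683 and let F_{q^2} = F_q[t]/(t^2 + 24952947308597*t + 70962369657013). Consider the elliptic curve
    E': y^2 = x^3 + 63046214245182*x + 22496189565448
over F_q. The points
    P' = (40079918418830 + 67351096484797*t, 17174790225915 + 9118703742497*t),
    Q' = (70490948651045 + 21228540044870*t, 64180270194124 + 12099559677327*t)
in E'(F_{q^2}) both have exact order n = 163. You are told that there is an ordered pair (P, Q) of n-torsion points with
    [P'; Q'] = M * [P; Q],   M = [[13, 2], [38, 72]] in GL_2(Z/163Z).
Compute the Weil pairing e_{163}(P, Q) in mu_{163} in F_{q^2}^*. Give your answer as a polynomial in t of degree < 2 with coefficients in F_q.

Under M = [[13,2],[38,72]] in GL_2(Z/163), e_{163}(P',Q') = e_{163}(P,Q)^(13*72-2*38 mod 163).
det(M) mod 163 = 45; its inverse in (Z/163)^* is 29 (check: 45*29 mod 163 = 1).
8-bit Miller (10100011) on E'/F_{72261137223683} with a'=63046214245182, b'=22496189565448: accumulate tangent/chord ratios at Q'+S and P'+S'.
Miller gives e_{163}(P',Q') = 9172764638035 + 6779491907167*t in F_{72261137223683^2}.
Thus e_{163}(P,Q) = 49302571963972 + 41335739675974*t.

49302571963972 + 41335739675974*t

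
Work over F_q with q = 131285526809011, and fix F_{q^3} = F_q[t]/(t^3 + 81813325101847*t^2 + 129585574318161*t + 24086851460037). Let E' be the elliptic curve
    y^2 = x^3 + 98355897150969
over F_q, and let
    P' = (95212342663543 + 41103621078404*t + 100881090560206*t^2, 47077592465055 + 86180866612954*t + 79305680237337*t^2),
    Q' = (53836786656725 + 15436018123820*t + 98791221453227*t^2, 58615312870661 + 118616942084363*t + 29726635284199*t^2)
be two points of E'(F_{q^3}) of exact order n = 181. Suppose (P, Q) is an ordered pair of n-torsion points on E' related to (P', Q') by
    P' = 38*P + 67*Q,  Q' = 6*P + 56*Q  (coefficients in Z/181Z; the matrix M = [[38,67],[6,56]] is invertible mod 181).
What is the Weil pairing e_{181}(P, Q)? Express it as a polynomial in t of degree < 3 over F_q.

Since e_{181}(P,P)=e_{181}(Q,Q)=1 and e_{181}(Q,P)=e_{181}(P,Q)^{-1}, expanding e_{181}(38*P + 67*Q,6*P + 56*Q) leaves e(P,Q)^det(M).
Inverting 97 mod 181: 28. Thus e_{181}(P,Q) = e(P',Q')^{28}.
Build f_{181,P'} and f_{181,Q'} via the 8-bit ladder of 181=10110101_2; evaluate at shifted divisors; quotient in F_{131285526809011^3}.
Miller gives e_{181}(P',Q') = 21711774041862 + 129901725136860*t + 11513619618955*t^2 in F_{131285526809011^3}.
(21711774041862 + 129901725136860*t + 11513619618955*t^2)^{28} mod (131285526809011,f) = 88787547496940 + 32521978856765*t + 94771395556016*t^2.

88787547496940 + 32521978856765*t + 94771395556016*t^2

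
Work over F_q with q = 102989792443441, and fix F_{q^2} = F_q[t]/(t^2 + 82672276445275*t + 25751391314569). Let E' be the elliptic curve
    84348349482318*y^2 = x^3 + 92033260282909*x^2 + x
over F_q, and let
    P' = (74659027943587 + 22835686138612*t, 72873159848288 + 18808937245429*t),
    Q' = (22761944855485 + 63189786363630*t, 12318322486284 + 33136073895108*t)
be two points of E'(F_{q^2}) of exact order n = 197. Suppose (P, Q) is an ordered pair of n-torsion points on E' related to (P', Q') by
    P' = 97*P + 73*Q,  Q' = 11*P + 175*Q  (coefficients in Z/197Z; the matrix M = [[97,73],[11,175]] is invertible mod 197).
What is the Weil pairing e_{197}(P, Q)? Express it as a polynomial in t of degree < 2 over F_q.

58700962577875 + 52441051819718*t

Under M = [[97,73],[11,175]] in GL_2(Z/197), e_{197}(P',Q') = e_{197}(P,Q)^(97*175-73*11 mod 197).
Hence e(P,Q) = e(P',Q')^{11} where 11 = 18^{-1} mod 197.
(x,y)|->(13832666175478x+11433672095665,13832666175478y) sends E' to y^2=x^3+25395284050174*x+44863321585252.
Miller loop for e_{197} over F_{102989792443441^2}: bits of 197 = 11000101; 7 double steps + 3 add steps, l/v at each.
Result: e(P',Q') = 30434429490944 + 98009178569975*t.
(30434429490944 + 98009178569975*t)^{11} mod (102989792443441,f) = 58700962577875 + 52441051819718*t.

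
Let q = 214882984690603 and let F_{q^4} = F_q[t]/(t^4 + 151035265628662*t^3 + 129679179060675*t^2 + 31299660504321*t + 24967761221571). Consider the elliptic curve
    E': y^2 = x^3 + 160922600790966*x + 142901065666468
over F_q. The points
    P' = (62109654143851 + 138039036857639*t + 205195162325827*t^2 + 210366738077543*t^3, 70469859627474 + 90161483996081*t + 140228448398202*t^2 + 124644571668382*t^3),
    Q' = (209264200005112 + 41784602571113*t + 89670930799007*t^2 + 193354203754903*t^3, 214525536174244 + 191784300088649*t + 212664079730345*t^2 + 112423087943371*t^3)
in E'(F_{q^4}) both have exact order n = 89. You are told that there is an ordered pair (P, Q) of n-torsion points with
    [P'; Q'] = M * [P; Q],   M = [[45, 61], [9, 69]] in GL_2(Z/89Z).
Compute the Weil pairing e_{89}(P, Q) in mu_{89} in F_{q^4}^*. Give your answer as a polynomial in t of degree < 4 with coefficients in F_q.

192302305774661 + 46865073311390*t + 122722384418862*t^2 + 196001297130572*t^3

e_{89} is bilinear + alternating on E[89], so e_{89}(45*P + 61*Q, 9*P + 69*Q) = e_{89}(P,Q)^(45*69-61*9).
45*69 - 61*9 = 2556; reduced mod 89: det = 64, inverse 32.
Run Miller on y^2=x^3+160922600790966*x+142901065666468 over F_{214882984690603}: ladder 1011001 (7 bits); e = f_P(D_Q)/f_Q(D_P).
f_P(D_Q)/f_Q(D_P) = 91347989434469 + 25315735286394*t + 195361845622557*t^2 + 65097091321790*t^3.
Raise to 32: e(P,Q) = 192302305774661 + 46865073311390*t + 122722384418862*t^2 + 196001297130572*t^3 in mu_{89}.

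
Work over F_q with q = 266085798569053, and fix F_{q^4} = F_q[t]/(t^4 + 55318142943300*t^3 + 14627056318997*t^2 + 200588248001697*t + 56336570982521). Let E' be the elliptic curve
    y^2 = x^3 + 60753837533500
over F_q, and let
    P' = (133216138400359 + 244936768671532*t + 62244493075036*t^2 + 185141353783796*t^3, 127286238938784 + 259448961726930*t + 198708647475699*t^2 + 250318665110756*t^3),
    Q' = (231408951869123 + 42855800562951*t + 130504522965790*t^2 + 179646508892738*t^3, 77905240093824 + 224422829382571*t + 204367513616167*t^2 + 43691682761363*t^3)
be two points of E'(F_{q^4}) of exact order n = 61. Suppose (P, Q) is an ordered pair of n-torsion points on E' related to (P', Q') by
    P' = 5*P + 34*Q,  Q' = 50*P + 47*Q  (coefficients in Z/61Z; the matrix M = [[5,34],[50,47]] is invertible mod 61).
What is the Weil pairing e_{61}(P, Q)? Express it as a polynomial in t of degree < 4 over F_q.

Since e_{61}(P,P)=e_{61}(Q,Q)=1 and e_{61}(Q,P)=e_{61}(P,Q)^{-1}, expanding e_{61}(5*P + 34*Q,50*P + 47*Q) leaves e(P,Q)^det(M).
Inverting 60 mod 61: 60. Thus e_{61}(P,Q) = e(P',Q')^{60}.
Miller loop for e_{61} over F_{266085798569053^4}: bits of 61 = 111101; 5 double steps + 4 add steps, l/v at each.
f_P(D_Q)/f_Q(D_P) = 213589319420922 + 63758495675635*t + 94256388925976*t^2 + 214247813930308*t^3.
Thus e_{61}(P,Q) = 160576855549644 + 110300319888021*t + 162919877362198*t^2 + 147285138766650*t^3.

160576855549644 + 110300319888021*t + 162919877362198*t^2 + 147285138766650*t^3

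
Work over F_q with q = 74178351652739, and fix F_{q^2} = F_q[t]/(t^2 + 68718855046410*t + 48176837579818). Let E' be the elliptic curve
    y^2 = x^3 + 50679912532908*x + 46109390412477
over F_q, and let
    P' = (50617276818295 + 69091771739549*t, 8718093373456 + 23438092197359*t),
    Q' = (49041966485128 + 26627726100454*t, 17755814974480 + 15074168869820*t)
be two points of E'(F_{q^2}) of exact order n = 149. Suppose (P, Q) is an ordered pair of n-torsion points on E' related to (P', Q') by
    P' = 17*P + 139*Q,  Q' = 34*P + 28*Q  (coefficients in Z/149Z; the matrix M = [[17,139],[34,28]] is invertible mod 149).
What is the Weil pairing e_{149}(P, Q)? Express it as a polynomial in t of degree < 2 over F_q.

55326525285053 + 54486897310663*t

e_{149}(aP+bQ,cP+dQ) = e_{149}(P,Q)^(ad-bc); with (a,b,c,d)=(17,139,34,28) this gives the det-149 law.
det(M) mod 149 = 71; its inverse in (Z/149)^* is 21 (check: 71*21 mod 149 = 1).
Miller loop for e_{149} over F_{74178351652739^2}: bits of 149 = 10010101; 7 double steps + 3 add steps, l/v at each.
So e_{149}(P',Q') = 57859614760768 + 48668151034496*t.
Hence e(P,Q) = 55326525285053 + 54486897310663*t in F_{74178351652739^2}^*.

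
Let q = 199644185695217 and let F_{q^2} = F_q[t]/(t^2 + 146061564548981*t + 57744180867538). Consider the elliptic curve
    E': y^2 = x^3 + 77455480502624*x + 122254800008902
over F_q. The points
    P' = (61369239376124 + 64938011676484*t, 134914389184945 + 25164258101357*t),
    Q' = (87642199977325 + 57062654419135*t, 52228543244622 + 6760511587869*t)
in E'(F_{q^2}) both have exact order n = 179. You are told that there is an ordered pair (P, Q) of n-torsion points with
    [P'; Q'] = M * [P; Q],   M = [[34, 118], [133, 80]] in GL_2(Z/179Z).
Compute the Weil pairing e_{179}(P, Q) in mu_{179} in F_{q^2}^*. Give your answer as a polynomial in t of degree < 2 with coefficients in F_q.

e_{179}(aP+bQ,cP+dQ) = e_{179}(P,Q)^(ad-bc); with (a,b,c,d)=(34,118,133,80) this gives the det-179 law.
det M = 34*80 - 118*133 = -12974 = 93 (mod 179); 93^{-1} = 77 (mod 179).
n = 179 = (10110011)_2 (8 bits, wt 5); accumulate f_{179,P'}(Q'+S)/f_{179,P'}(S) along the 7-step ladder.
e_{179}(P',Q') = 34326248463616 + 154878908563936*t.
Hence e(P,Q) = 11073261782283 + 103035225112559*t in F_{199644185695217^2}^*.

11073261782283 + 103035225112559*t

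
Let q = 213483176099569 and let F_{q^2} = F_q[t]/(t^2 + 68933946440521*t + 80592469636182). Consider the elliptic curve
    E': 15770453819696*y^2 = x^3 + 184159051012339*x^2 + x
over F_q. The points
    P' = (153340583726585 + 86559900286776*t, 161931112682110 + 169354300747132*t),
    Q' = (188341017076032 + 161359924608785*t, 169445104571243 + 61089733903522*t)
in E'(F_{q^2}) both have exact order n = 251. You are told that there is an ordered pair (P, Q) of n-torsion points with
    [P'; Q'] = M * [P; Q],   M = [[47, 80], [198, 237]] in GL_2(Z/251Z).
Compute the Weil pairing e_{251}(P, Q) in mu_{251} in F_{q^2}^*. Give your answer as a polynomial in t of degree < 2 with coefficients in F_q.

Alternating bilinearity on E[251] (values in mu_{251} in F_{213483176099569^2}) gives e(P',Q') = e(P,Q)^det(M).
det M = 47*237 - 80*198 = -4701 = 68 (mod 251); 68^{-1} = 48 (mod 251).
Set x_W=63026831149887*u+113376530809740, y_W=63026831149887*v; then E': y_W^2=x_W^3+11614021970133*x_W+177024638233672.
8-bit Miller (11111011) on E'/F_{213483176099569} with a'=11614021970133, b'=177024638233672: accumulate tangent/chord ratios at Q'+S and P'+S'.
Miller gives e_{251}(P',Q') = 147013434363075 + 69831458669302*t in F_{213483176099569^2}.
(147013434363075 + 69831458669302*t)^{48} mod (213483176099569,f) = 107543029623219 + 167471636571929*t.

107543029623219 + 167471636571929*t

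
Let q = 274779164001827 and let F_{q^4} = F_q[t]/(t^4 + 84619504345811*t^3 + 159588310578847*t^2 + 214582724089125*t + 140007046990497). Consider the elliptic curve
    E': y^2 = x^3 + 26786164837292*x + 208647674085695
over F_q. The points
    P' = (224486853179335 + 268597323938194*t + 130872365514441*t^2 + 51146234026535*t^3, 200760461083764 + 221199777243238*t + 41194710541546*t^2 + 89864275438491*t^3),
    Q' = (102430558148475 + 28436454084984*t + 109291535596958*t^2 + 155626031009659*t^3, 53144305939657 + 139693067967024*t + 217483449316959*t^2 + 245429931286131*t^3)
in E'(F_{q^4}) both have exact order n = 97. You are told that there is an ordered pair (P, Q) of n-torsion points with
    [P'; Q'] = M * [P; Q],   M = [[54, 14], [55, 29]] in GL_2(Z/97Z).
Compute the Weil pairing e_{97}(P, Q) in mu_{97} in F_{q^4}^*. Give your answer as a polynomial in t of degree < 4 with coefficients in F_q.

Since e_{97}(P,P)=e_{97}(Q,Q)=1 and e_{97}(Q,P)=e_{97}(P,Q)^{-1}, expanding e_{97}(54*P + 14*Q,55*P + 29*Q) leaves e(P,Q)^det(M).
So e_{97}(P,Q) = e_{97}(P',Q')^{34}, since 20*34 = 1 mod 97.
Miller loop for e_{97} over F_{274779164001827^4}: bits of 97 = 1100001; 6 double steps + 2 add steps, l/v at each.
f_P(D_Q)/f_Q(D_P) = 233129956805890 + 50639702463684*t + 270756523500398*t^2 + 129000779962043*t^3.
Thus e_{97}(P,Q) = 3481114791813 + 67037933125988*t + 22803195211723*t^2 + 1817048484114*t^3.

3481114791813 + 67037933125988*t + 22803195211723*t^2 + 1817048484114*t^3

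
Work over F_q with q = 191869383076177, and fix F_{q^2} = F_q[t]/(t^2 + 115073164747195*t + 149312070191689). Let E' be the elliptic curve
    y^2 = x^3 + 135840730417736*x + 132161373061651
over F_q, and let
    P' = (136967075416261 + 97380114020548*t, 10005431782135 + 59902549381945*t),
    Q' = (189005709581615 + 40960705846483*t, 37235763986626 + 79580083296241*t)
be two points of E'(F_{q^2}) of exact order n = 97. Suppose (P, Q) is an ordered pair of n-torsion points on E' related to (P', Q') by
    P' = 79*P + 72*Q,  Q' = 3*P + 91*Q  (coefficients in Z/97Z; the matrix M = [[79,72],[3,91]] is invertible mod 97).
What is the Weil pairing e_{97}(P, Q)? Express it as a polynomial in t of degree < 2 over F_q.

100432246141540 + 27927749116569*t

The 97-Weil pairing on E[97] over F_{191869383076177} is alternating-bilinear: e_{97}(P',Q') = e_{97}(P,Q)^det(M).
Hence e(P,Q) = e(P',Q')^{44} where 44 = 86^{-1} mod 97.
Double-and-add over 1100001: 7-1 doublings, 3-1 additions; each step l_{T,T}/v_{2T} or l_{T,P'}/v at Q'+S for random S.
f_P(D_Q)/f_Q(D_P) = 74152606849972 + 97726580919889*t.
e_{97}(P,Q) = (74152606849972 + 97726580919889*t)^{44} = 100432246141540 + 27927749116569*t.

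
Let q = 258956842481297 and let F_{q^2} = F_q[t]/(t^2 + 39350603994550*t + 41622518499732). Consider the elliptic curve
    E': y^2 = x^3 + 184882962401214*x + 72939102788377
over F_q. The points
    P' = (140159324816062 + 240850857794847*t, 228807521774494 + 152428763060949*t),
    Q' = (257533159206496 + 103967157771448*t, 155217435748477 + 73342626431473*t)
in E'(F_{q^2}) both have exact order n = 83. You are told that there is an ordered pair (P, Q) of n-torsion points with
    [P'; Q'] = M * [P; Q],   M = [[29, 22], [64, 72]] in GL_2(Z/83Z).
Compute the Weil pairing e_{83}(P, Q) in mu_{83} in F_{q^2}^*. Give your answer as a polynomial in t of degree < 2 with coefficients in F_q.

30331528555935 + 91721683962748*t

e_{83}(aP+bQ,cP+dQ) = e_{83}(P,Q)^(ad-bc); with (a,b,c,d)=(29,22,64,72) this gives the det-83 law.
29*72 - 22*64 = 680; reduced mod 83: det = 16, inverse 26.
Double-and-add over 1010011: 7-1 doublings, 4-1 additions; each step l_{T,T}/v_{2T} or l_{T,P'}/v at Q'+S for random S.
So e_{83}(P',Q') = 89010046100663 + 89474508435255*t.
Raise to 26: e(P,Q) = 30331528555935 + 91721683962748*t in mu_{83}.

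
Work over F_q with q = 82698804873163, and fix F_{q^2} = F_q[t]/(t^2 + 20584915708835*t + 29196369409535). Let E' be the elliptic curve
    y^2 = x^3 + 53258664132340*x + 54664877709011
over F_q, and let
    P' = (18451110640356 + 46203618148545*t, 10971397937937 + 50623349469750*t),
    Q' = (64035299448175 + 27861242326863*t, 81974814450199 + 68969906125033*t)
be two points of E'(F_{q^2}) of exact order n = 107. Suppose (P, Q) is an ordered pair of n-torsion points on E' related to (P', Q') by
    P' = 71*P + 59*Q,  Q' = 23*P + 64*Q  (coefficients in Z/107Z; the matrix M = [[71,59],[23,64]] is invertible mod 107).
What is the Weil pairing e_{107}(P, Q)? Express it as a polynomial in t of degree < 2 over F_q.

39270385989819 + 55922452076015*t

Under M = [[71,59],[23,64]] in GL_2(Z/107), e_{107}(P',Q') = e_{107}(P,Q)^(71*64-59*23 mod 107).
det M = 71*64 - 59*23 = 3187 = 84 (mod 107); 84^{-1} = 93 (mod 107).
Miller loop for e_{107} over F_{82698804873163^2}: bits of 107 = 1101011; 6 double steps + 4 add steps, l/v at each.
Result: e(P',Q') = 6462793045864 + 71723576182373*t.
(6462793045864 + 71723576182373*t)^{93} mod (82698804873163,f) = 39270385989819 + 55922452076015*t.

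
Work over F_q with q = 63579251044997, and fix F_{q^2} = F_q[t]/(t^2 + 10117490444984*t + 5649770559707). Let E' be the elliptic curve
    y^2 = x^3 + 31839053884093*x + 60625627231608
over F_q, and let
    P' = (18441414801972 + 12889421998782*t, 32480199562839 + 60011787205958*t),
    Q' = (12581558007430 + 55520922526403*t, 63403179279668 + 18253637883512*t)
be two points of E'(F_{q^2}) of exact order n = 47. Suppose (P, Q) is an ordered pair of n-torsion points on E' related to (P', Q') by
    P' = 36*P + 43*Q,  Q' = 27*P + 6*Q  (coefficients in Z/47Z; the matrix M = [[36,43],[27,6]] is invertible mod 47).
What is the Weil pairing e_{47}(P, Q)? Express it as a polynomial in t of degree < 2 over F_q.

4190872503982 + 9841424898928*t

Under M = [[36,43],[27,6]] in GL_2(Z/47), e_{47}(P',Q') = e_{47}(P,Q)^(36*6-43*27 mod 47).
Inverting 42 mod 47: 28. Thus e_{47}(P,Q) = e(P',Q')^{28}.
6-bit Miller (101111) on E'/F_{63579251044997} with a'=31839053884093, b'=60625627231608: accumulate tangent/chord ratios at Q'+S and P'+S'.
f_P(D_Q)/f_Q(D_P) = 20394786544464 + 28590874338105*t.
Thus e_{47}(P,Q) = 4190872503982 + 9841424898928*t.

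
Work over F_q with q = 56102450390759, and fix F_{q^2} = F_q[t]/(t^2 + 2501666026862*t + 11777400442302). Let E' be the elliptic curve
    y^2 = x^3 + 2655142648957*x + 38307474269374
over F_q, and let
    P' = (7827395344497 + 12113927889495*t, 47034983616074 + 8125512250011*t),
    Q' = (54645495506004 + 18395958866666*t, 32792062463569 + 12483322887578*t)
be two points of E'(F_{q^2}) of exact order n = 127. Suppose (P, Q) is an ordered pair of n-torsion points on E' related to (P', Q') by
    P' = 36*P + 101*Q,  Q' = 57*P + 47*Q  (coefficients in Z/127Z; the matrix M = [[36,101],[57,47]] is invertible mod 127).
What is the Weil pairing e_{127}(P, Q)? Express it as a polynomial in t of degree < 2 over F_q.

27624874378706 + 37645821537708*t

e_{127}(aP+bQ,cP+dQ) = e_{127}(P,Q)^(ad-bc); with (a,b,c,d)=(36,101,57,47) this gives the det-127 law.
det M = 36*47 - 101*57 = -4065 = 126 (mod 127); 126^{-1} = 126 (mod 127).
Run Miller on y^2=x^3+2655142648957*x+38307474269374 over F_{56102450390759}: ladder 1111111 (7 bits); e = f_P(D_Q)/f_Q(D_P).
e_{127}(P',Q') = 23911551682612 + 18456628853051*t.
Thus e_{127}(P,Q) = 27624874378706 + 37645821537708*t.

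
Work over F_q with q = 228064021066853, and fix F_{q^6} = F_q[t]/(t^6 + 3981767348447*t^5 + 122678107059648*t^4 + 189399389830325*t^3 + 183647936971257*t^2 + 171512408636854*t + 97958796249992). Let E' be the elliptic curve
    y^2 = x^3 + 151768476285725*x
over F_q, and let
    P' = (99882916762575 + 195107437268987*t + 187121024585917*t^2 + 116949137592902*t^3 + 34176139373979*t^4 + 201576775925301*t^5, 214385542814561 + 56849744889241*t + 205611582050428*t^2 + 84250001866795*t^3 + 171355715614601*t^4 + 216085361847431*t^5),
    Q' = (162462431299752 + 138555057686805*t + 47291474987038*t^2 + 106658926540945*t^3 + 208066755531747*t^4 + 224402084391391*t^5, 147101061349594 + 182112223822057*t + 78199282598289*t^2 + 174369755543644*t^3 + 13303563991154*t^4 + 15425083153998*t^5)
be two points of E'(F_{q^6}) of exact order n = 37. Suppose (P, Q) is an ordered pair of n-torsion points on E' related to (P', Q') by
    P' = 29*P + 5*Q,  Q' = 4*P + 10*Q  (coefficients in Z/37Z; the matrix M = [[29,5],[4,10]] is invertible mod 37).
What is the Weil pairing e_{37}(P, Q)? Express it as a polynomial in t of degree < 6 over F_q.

Since e_{37}(P,P)=e_{37}(Q,Q)=1 and e_{37}(Q,P)=e_{37}(P,Q)^{-1}, expanding e_{37}(29*P + 5*Q,4*P + 10*Q) leaves e(P,Q)^det(M).
det(M) mod 37 = 11; its inverse in (Z/37)^* is 27 (check: 11*27 mod 37 = 1).
Miller loop for e_{37} over F_{228064021066853^6}: bits of 37 = 100101; 5 double steps + 2 add steps, l/v at each.
Miller gives e_{37}(P',Q') = 173887798155012 + 81008538963334*t + 227408350297181*t^2 + 11312542154978*t^3 + 7304601367388*t^4 + 182881632459418*t^5 in F_{228064021066853^6}.
e_{37}(P,Q) = (173887798155012 + 81008538963334*t + 227408350297181*t^2 + 11312542154978*t^3 + 7304601367388*t^4 + 182881632459418*t^5)^{27} = 6809038949656 + 143763539652124*t + 219947176279477*t^2 + 14209430786225*t^3 + 49847965694682*t^4 + 100801628571631*t^5.

6809038949656 + 143763539652124*t + 219947176279477*t^2 + 14209430786225*t^3 + 49847965694682*t^4 + 100801628571631*t^5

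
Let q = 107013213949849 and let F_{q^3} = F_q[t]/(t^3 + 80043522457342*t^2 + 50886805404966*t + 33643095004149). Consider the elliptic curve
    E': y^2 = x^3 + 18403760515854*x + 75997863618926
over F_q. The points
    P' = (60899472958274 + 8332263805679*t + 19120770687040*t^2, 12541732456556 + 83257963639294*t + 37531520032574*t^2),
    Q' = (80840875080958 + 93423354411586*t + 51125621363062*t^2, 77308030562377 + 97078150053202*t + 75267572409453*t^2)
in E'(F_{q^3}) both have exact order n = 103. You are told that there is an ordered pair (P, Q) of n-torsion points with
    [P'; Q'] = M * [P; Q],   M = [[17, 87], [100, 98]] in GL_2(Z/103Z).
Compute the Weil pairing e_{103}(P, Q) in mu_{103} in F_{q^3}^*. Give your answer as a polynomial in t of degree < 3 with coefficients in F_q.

Alternating bilinearity on E[103] (values in mu_{103} in F_{107013213949849^3}) gives e(P',Q') = e(P,Q)^det(M).
det(M) mod 103 = 73; its inverse in (Z/103)^* is 24 (check: 73*24 mod 103 = 1).
Build f_{103,P'} and f_{103,Q'} via the 7-bit ladder of 103=1100111_2; evaluate at shifted divisors; quotient in F_{107013213949849^3}.
Result: e(P',Q') = 26023373504471 + 50502699588178*t + 90369275007732*t^2.
(26023373504471 + 50502699588178*t + 90369275007732*t^2)^{24} mod (107013213949849,f) = 105836833809545 + 63622604111505*t + 18770697235274*t^2.

105836833809545 + 63622604111505*t + 18770697235274*t^2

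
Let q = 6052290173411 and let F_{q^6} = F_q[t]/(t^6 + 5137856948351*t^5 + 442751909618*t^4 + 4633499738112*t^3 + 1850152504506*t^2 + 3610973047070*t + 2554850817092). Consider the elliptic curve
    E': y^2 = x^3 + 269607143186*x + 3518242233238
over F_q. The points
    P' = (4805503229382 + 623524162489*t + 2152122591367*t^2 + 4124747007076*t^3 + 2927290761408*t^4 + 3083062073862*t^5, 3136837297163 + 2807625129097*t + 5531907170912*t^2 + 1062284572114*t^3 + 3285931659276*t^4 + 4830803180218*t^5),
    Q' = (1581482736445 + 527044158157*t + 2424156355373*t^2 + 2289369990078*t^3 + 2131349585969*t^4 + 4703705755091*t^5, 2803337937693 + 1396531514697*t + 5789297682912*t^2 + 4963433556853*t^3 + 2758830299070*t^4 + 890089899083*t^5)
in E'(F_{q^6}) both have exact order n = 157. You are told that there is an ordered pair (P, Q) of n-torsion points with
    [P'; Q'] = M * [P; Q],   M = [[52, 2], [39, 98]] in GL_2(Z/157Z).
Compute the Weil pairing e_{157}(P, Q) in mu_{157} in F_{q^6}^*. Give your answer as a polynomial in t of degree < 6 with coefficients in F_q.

1093324050332 + 1345617108358*t + 5838695030044*t^2 + 4482253549732*t^3 + 1697454423733*t^4 + 5194160014233*t^5

Alternating bilinearity on E[157] (values in mu_{157} in F_{6052290173411^6}) gives e(P',Q') = e(P,Q)^det(M).
So e_{157}(P,Q) = e_{157}(P',Q')^{26}, since 151*26 = 1 mod 157.
Double-and-add over 10011101: 8-1 doublings, 5-1 additions; each step l_{T,T}/v_{2T} or l_{T,P'}/v at Q'+S for random S.
f_P(D_Q)/f_Q(D_P) = 4684741785511 + 4677984639356*t + 839564350731*t^2 + 3018756807204*t^3 + 667967690577*t^4 + 138434218862*t^5.
(4684741785511 + 4677984639356*t + 839564350731*t^2 + 3018756807204*t^3 + 667967690577*t^4 + 138434218862*t^5)^{26} mod (6052290173411,f) = 1093324050332 + 1345617108358*t + 5838695030044*t^2 + 4482253549732*t^3 + 1697454423733*t^4 + 5194160014233*t^5.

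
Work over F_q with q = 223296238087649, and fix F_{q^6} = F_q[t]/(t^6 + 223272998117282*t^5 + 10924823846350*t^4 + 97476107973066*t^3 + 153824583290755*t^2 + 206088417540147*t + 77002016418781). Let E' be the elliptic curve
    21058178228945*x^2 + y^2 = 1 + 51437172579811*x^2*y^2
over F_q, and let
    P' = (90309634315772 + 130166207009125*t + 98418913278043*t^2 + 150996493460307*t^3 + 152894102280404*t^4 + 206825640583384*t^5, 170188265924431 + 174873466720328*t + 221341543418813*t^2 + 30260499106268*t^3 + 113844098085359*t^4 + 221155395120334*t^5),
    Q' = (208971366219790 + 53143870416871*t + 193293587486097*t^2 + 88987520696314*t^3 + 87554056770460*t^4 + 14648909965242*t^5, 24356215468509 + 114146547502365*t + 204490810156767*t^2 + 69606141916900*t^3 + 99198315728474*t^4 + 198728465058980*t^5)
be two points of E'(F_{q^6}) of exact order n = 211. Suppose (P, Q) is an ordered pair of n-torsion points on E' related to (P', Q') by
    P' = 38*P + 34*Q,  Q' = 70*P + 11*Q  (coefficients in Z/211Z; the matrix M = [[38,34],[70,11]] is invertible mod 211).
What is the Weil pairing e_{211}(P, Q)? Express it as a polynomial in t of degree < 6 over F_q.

69102084037833 + 166635592313821*t + 100175042152980*t^2 + 128251686571393*t^3 + 70624532790668*t^4 + 7912045105125*t^5

Under M = [[38,34],[70,11]] in GL_2(Z/211), e_{211}(P',Q') = e_{211}(P,Q)^(38*11-34*70 mod 211).
So e_{211}(P,Q) = e_{211}(P',Q')^{144}, since 148*144 = 1 mod 211.
Map (x,y)_Ed via u=(1+y)/(1-y), v=(1+y)/((1-y)x) to Montgomery A=141810631678428,B=179876676082857; then to (a',b')=(44448255345156,126419789900873).
n = 211 = (11010011)_2 (8 bits, wt 5); accumulate f_{211,P'}(Q'+S)/f_{211,P'}(S) along the 7-step ladder.
So e_{211}(P',Q') = 70134056325724 + 18162467725068*t + 86304187227679*t^2 + 217711666554517*t^3 + 82541557331313*t^4 + 159597746572382*t^5.
(70134056325724 + 18162467725068*t + 86304187227679*t^2 + 217711666554517*t^3 + 82541557331313*t^4 + 159597746572382*t^5)^{144} mod (223296238087649,f) = 69102084037833 + 166635592313821*t + 100175042152980*t^2 + 128251686571393*t^3 + 70624532790668*t^4 + 7912045105125*t^5.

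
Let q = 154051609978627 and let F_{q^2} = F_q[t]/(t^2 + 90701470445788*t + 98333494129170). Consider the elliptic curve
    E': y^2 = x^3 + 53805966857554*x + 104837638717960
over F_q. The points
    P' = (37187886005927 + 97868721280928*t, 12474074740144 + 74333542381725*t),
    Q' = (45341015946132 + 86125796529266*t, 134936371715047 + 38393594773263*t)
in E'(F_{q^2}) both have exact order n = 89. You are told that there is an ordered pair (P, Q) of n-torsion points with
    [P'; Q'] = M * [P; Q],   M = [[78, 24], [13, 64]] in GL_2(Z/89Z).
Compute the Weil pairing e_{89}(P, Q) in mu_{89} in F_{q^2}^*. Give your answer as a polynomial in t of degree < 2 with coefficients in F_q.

146288813433687 + 145069122150140*t

Since e_{89}(P,P)=e_{89}(Q,Q)=1 and e_{89}(Q,P)=e_{89}(P,Q)^{-1}, expanding e_{89}(78*P + 24*Q,13*P + 64*Q) leaves e(P,Q)^det(M).
So e_{89}(P,Q) = e_{89}(P',Q')^{12}, since 52*12 = 1 mod 89.
Run Miller on y^2=x^3+53805966857554*x+104837638717960 over F_{154051609978627}: ladder 1011001 (7 bits); e = f_P(D_Q)/f_Q(D_P).
Result: e(P',Q') = 11488900904742 + 35697449712733*t.
e_{89}(P,Q) = (11488900904742 + 35697449712733*t)^{12} = 146288813433687 + 145069122150140*t.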